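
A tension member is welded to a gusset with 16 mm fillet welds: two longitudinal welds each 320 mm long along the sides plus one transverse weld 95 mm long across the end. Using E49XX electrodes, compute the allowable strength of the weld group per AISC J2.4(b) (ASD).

E49XX → F_EXX = 490 MPa.
t_e = 0.707 × 16 = 11.31 mm.
R_nwl = 0.6 × 490 × 11.31 × 640 × 10⁻³ = 2128 kN (longitudinal, 2 welds).
R_nwt = 0.6 × 490 × 11.31 × 95 × 10⁻³ = 315.9 kN (transverse, base value).
(i) R_nwl + R_nwt = 2444 kN; (ii) 0.85 R_nwl + 1.5 R_nwt = 2283 kN.
R_n = max = 2444 kN [governs: (i)]; R_n/Ω = 1222 kN.

R_n/Ω ≈ 1220 kN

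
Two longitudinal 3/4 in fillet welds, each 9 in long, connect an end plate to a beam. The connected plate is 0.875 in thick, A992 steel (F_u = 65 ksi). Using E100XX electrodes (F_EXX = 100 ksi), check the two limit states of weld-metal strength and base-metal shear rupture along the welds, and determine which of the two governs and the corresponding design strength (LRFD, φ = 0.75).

t_e = 0.707 × 0.75 = 0.5302 in; L = 18 in.
Weld metal: φR_n = 0.75 × 0.6 × 100 × 0.5302 × 18 = 429.5 kips.
Base metal (shear rupture): φR_n = 0.75 × 0.6 × 65 × 0.875 × 18 = 460.7 kips.
Governing: weld metal.

φR_n ≈ 430 kips (weld metal governs)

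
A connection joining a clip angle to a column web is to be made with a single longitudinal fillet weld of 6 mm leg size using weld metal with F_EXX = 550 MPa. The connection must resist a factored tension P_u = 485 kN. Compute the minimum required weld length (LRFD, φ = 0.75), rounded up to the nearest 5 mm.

L = 465 mm

Throat t_e = 0.707 × 6 = 4.242 mm.
φr_n = 0.75 × 0.6 × 550 × 4.242 × 10⁻³ = 1.05 kN/mm.
L_req = P_u / φr_n = 485 / 1.05 = 462 mm total.
Round up → use L = 465 mm.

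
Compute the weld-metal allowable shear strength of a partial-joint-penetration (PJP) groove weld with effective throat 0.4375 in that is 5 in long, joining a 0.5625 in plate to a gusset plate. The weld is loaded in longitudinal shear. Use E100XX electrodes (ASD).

R_n/Ω ≈ 65.6 kip

E100XX → F_EXX = 100 ksi.
Effective throat (given) t_e = 0.4375 in.
A_we = 0.4375 × 5 = 2.188 in².
F_nw = 0.6 F_EXX = 60 ksi.
R_n/Ω = (60 × 2.188) / 2.0 = 65.62 kip.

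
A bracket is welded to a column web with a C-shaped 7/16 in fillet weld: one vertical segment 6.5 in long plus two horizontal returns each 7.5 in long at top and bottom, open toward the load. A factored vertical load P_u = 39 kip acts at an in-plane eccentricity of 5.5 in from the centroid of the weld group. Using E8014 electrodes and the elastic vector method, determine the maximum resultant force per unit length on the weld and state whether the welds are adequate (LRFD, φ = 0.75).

f_max ≈ 5.59 kip/in; adequate

E80XX → F_EXX = 80 ksi.
Total weld length L_w = 21.5 in. Treat welds as unit-width lines.
Centroid: x̄ = 2×7.5×3.75 / 21.5 = 2.616 in from the vertical weld.
Polar moment about centroid: J = I_x + I_y = [6.5³/12 + 2×7.5×3.25²] + [6.5×2.616² + 2(7.5³/12 + 7.5×1.134²)] = 315.4 in³.
Direct shear f_v = P/L_w = 39 / 21.5 = 1.814 kip/in (vertical).
Torsion M = P·e = 39 × 5.5 = 214.5 kip·in.
Critical point at (x, y) = (4.884, 3.25) from centroid. f_tx = M·y/J = 2.21 kip/in; f_ty = M·x/J = 3.321 kip/in.
Resultant f_max = √[f_tx² + (f_v + f_ty)²] = √[2.21² + (1.814 + 3.321)²] = 5.591 kip/in.
Capacity per unit length: φr_n = 0.75 × 0.6 × 80 × (0.707 × 0.4375) = 11.14 kip/in.
5.591 ≤ 11.14 → adequate.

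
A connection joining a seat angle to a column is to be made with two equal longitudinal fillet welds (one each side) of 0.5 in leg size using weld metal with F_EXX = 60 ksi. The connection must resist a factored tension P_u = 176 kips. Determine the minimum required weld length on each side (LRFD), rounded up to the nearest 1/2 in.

Throat t_e = 0.707 × 0.5 = 0.3535 in.
φr_n = 0.75 × 0.6 × 60 × 0.3535 = 9.544 kips/in.
L_req = P_u / φr_n = 176 / 9.544 = 18.44 in total.
Per side: 18.44 / 2 = 9.22 in.
Round up → use L = 9.5 in on each side.

L = 9.5 in on each side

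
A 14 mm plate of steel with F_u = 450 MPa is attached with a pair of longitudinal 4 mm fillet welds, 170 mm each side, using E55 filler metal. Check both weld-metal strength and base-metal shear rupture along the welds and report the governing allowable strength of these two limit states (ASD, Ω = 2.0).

E55XX → F_EXX = 550 MPa.
t_e = 0.707 × 4 = 2.828 mm; L = 340 mm.
Weld metal: R_n/Ω = (1/2.0) × 0.6 × 550 × 2.828 × 340 × 10⁻³ = 158.7 kN.
Base metal (shear rupture): R_n/Ω = (1/2.0) × 0.6 × 450 × 14 × 340 × 10⁻³ = 642.6 kN.
Governing: weld metal.

R_n/Ω ≈ 159 kN (weld metal governs)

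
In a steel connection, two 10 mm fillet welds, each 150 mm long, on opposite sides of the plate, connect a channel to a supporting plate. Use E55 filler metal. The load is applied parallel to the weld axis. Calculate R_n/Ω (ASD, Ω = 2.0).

R_n/Ω ≈ 350 kN

E55XX → F_EXX = 550 MPa.
Effective throat t_e = 0.707 × 10 = 7.07 mm.
Total length L = 300 mm; A_we = 7.07 × 300 = 2121 mm².
F_nw = 0.6 F_EXX = 0.6 × 550 = 330 MPa.
R_n = 330 × 2121 × 10⁻³ = 699.9 kN; R_n/Ω = 699.9/2.0 = 350 kN.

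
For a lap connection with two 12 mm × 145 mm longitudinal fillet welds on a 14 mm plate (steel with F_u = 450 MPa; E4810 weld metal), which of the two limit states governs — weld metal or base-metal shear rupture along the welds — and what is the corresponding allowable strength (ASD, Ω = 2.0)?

E48XX → F_EXX = 480 MPa.
t_e = 0.707 × 12 = 8.484 mm; L = 290 mm.
Weld metal: R_n/Ω = (1/2.0) × 0.6 × 480 × 8.484 × 290 × 10⁻³ = 354.3 kN.
Base metal (shear rupture): R_n/Ω = (1/2.0) × 0.6 × 450 × 14 × 290 × 10⁻³ = 548.1 kN.
Governing: weld metal.

R_n/Ω ≈ 354 kN (weld metal governs)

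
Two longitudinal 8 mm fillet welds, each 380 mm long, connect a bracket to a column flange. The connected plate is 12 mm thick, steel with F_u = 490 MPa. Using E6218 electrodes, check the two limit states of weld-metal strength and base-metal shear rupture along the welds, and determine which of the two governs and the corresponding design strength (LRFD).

E62XX → F_EXX = 620 MPa.
t_e = 0.707 × 8 = 5.656 mm; L = 760 mm.
Weld metal: φR_n = 0.75 × 0.6 × 620 × 5.656 × 760 × 10⁻³ = 1199 kN.
Base metal (shear rupture): φR_n = 0.75 × 0.6 × 490 × 12 × 760 × 10⁻³ = 2011 kN.
Governing: weld metal.

φR_n ≈ 1200 kN (weld metal governs)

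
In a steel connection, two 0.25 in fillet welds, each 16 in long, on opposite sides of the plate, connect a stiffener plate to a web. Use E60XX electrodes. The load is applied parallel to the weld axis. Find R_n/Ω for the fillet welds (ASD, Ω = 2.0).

R_n/Ω ≈ 102 kip

E60XX → F_EXX = 60 ksi.
Effective throat t_e = 0.707 × 0.25 = 0.1767 in.
Total length L = 32 in; A_we = 0.1767 × 32 = 5.656 in².
F_nw = 0.6 F_EXX = 0.6 × 60 = 36 ksi.
R_n = 36 × 5.656 = 203.6 kip; R_n/Ω = 203.6/2.0 = 101.8 kip.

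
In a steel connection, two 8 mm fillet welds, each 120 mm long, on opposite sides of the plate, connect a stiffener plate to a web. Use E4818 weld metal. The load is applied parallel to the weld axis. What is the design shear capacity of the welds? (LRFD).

E48XX → F_EXX = 480 MPa.
Effective throat t_e = 0.707 × 8 = 5.656 mm.
Total length L = 240 mm; A_we = 5.656 × 240 = 1357 mm².
F_nw = 0.6 F_EXX = 0.6 × 480 = 288 MPa.
φR_n = 0.75 × 288 × 1357 × 10⁻³ = 293.2 kN.

φR_n ≈ 293 kN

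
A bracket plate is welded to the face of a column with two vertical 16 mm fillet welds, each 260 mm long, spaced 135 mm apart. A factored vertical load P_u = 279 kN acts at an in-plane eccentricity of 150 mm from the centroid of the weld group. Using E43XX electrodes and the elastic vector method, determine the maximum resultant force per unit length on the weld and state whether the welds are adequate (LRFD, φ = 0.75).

f_max ≈ 1480 N/mm; adequate

E43XX → F_EXX = 430 MPa.
Total weld length L_w = 520 mm. Treat welds as unit-width lines.
Polar moment about centroid: J = 2[d³/12 + d(b/2)²] = 2[260³/12 + 260×67.5²] = 5299000 mm³.
Direct shear f_v = P/L_w = 279×10³ / 520 = 536.5 N/mm (vertical).
Torsion M = P·e = 279×10³ × 150 = 41850000 N·mm.
Critical point at (x, y) = (67.5, 130) from centroid. f_tx = M·y/J = 1027 N/mm; f_ty = M·x/J = 533.1 N/mm.
Resultant f_max = √[f_tx² + (f_v + f_ty)²] = √[1027² + (536.5 + 533.1)²] = 1483 N/mm.
Capacity per unit length: φr_n = 0.75 × 0.6 × 430 × (0.707 × 16) = 2189 N/mm.
1483 ≤ 2189 → adequate.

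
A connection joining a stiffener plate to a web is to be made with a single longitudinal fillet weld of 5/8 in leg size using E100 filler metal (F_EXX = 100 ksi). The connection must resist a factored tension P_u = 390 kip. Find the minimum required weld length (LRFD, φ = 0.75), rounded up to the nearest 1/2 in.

Throat t_e = 0.707 × 0.625 = 0.4419 in.
φr_n = 0.75 × 0.6 × 100 × 0.4419 = 19.88 kip/in.
L_req = P_u / φr_n = 390 / 19.88 = 19.61 in total.
Round up → use L = 20 in.

L = 20 in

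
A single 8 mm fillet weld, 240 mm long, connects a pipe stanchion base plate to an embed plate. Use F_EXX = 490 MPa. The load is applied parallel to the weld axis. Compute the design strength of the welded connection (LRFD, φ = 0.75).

Effective throat t_e = 0.707 × 8 = 5.656 mm.
Total length L = 240 mm; A_we = 5.656 × 240 = 1357 mm².
F_nw = 0.6 F_EXX = 0.6 × 490 = 294 MPa.
φR_n = 0.75 × 294 × 1357 × 10⁻³ = 299.3 kN.

φR_n ≈ 299 kN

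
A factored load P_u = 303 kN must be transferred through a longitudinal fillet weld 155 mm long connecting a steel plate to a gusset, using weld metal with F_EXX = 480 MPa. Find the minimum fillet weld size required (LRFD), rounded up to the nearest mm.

Total weld length L = 155 mm.
Required throat t_e = P_u / (φ × 0.6 F_EXX × L) = 303 / (0.75 × 0.6 × 480 × 155 × 10⁻³) = 9.05 mm.
Required leg w = t_e / 0.707 = 12.8 mm → use 13 mm.

w = 13 mm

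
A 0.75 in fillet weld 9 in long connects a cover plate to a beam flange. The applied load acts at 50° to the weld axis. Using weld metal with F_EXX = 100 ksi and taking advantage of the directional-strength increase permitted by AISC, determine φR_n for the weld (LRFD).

φR_n ≈ 287 kips

t_e = 0.707 × 0.75 = 0.5302 in; A_we = 0.5302 × 9 = 4.772 in².
Directional factor: 1.0 + 0.5 sin^1.5(50°) = 1.335.
F_nw = 0.6 × 100 × 1.335 = 80.11 ksi.
φR_n = 0.75 × 80.11 × 4.772 = 286.7 kips.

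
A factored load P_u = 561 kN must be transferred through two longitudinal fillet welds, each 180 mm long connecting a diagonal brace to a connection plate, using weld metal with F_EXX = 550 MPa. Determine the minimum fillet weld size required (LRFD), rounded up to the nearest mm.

Total weld length L = 360 mm.
Required throat t_e = P_u / (φ × 0.6 F_EXX × L) = 561 / (0.75 × 0.6 × 550 × 360 × 10⁻³) = 6.296 mm.
Required leg w = t_e / 0.707 = 8.906 mm → use 9 mm.

w = 9 mm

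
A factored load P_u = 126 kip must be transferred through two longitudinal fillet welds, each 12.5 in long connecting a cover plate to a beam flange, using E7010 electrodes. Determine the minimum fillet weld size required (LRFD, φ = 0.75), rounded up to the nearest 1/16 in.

E70XX → F_EXX = 70 ksi.
Total weld length L = 25 in.
Required throat t_e = P_u / (φ × 0.6 F_EXX × L) = 126 / (0.75 × 0.6 × 70 × 25) = 0.16 in.
Required leg w = t_e / 0.707 = 0.2263 in → use 1/4 in.

w = 1/4 in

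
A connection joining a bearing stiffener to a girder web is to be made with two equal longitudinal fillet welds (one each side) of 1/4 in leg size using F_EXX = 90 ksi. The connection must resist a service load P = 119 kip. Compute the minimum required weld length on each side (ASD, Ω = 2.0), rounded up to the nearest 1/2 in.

Throat t_e = 0.707 × 0.25 = 0.1767 in.
r_n/Ω = (0.6 × 90 × 0.1767) / 2.0 = 4.772 kip/in.
L_req = P / (r_n/Ω) = 119 / 4.772 = 24.94 in total.
Per side: 24.94 / 2 = 12.47 in.
Round up → use L = 12.5 in on each side.

L = 12.5 in on each side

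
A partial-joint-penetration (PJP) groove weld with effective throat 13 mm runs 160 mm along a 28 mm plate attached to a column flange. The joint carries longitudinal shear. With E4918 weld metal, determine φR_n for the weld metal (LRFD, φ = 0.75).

E49XX → F_EXX = 490 MPa.
Effective throat (given) t_e = 13 mm.
A_we = 13 × 160 = 2080 mm².
F_nw = 0.6 F_EXX = 294 MPa.
φR_n = 0.75 × 294 × 2080 × 10⁻³ = 458.6 kN.

φR_n ≈ 459 kN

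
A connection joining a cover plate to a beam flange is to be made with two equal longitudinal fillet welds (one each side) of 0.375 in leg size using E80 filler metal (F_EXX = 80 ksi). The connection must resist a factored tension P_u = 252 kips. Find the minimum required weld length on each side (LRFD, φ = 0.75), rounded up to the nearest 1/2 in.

Throat t_e = 0.707 × 0.375 = 0.2651 in.
φr_n = 0.75 × 0.6 × 80 × 0.2651 = 9.544 kips/in.
L_req = P_u / φr_n = 252 / 9.544 = 26.4 in total.
Per side: 26.4 / 2 = 13.2 in.
Round up → use L = 13.5 in on each side.

L = 13.5 in on each side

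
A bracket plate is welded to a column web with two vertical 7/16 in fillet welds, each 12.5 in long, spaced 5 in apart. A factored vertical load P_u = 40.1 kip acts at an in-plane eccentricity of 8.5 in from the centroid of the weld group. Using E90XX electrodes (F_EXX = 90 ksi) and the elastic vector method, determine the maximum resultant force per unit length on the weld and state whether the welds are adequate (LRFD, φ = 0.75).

Total weld length L_w = 25 in. Treat welds as unit-width lines.
Polar moment about centroid: J = 2[d³/12 + d(b/2)²] = 2[12.5³/12 + 12.5×2.5²] = 481.8 in³.
Direct shear f_v = P/L_w = 40.1 / 25 = 1.604 kip/in (vertical).
Torsion M = P·e = 40.1 × 8.5 = 340.85 kip·in.
Critical point at (x, y) = (2.5, 6.25) from centroid. f_tx = M·y/J = 4.422 kip/in; f_ty = M·x/J = 1.769 kip/in.
Resultant f_max = √[f_tx² + (f_v + f_ty)²] = √[4.422² + (1.604 + 1.769)²] = 5.561 kip/in.
Capacity per unit length: φr_n = 0.75 × 0.6 × 90 × (0.707 × 0.4375) = 12.53 kip/in.
5.561 ≤ 12.53 → adequate.

f_max ≈ 5.56 kip/in; adequate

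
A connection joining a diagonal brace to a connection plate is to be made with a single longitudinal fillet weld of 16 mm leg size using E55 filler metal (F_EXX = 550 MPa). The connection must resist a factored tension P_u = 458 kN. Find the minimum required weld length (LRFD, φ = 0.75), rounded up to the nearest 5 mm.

L = 165 mm

Throat t_e = 0.707 × 16 = 11.31 mm.
φr_n = 0.75 × 0.6 × 550 × 11.31 × 10⁻³ = 2.8 kN/mm.
L_req = P_u / φr_n = 458 / 2.8 = 163.6 mm total.
Round up → use L = 165 mm.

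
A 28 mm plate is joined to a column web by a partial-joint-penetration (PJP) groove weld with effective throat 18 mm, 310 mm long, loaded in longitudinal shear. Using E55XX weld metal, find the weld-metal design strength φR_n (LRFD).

E55XX → F_EXX = 550 MPa.
Effective throat (given) t_e = 18 mm.
A_we = 18 × 310 = 5580 mm².
F_nw = 0.6 F_EXX = 330 MPa.
φR_n = 0.75 × 330 × 5580 × 10⁻³ = 1381 kN.

φR_n ≈ 1380 kN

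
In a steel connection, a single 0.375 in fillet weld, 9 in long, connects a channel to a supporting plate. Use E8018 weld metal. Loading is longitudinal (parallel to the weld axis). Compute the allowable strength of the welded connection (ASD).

E80XX → F_EXX = 80 ksi.
Effective throat t_e = 0.707 × 0.375 = 0.2651 in.
Total length L = 9 in; A_we = 0.2651 × 9 = 2.386 in².
F_nw = 0.6 F_EXX = 0.6 × 80 = 48 ksi.
R_n = 48 × 2.386 = 114.5 kip; R_n/Ω = 114.5/2.0 = 57.27 kip.

R_n/Ω ≈ 57.3 kip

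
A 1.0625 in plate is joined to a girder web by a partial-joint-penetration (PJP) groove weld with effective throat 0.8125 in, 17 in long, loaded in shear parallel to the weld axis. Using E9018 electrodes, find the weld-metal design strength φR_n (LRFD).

φR_n ≈ 559 kips

E90XX → F_EXX = 90 ksi.
Effective throat (given) t_e = 0.8125 in.
A_we = 0.8125 × 17 = 13.81 in².
F_nw = 0.6 F_EXX = 54 ksi.
φR_n = 0.75 × 54 × 13.81 = 559.4 kips.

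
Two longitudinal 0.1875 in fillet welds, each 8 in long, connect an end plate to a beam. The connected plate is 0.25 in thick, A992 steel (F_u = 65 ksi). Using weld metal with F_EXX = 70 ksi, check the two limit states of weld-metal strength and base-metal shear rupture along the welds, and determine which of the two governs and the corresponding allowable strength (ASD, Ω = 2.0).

t_e = 0.707 × 0.1875 = 0.1326 in; L = 16 in.
Weld metal: R_n/Ω = (1/2.0) × 0.6 × 70 × 0.1326 × 16 = 44.54 kip.
Base metal (shear rupture): R_n/Ω = (1/2.0) × 0.6 × 65 × 0.25 × 16 = 78 kip.
Governing: weld metal.

R_n/Ω ≈ 44.5 kip (weld metal governs)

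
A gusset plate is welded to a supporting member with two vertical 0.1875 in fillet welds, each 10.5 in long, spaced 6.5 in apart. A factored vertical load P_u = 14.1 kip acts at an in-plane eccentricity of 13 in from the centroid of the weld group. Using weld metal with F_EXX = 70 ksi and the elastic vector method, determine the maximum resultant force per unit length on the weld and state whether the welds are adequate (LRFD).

f_max ≈ 3.13 kip/in; adequate

Total weld length L_w = 21 in. Treat welds as unit-width lines.
Polar moment about centroid: J = 2[d³/12 + d(b/2)²] = 2[10.5³/12 + 10.5×3.25²] = 414.8 in³.
Direct shear f_v = P/L_w = 14.1 / 21 = 0.6714 kip/in (vertical).
Torsion M = P·e = 14.1 × 13 = 183.3 kip·in.
Critical point at (x, y) = (3.25, 5.25) from centroid. f_tx = M·y/J = 2.32 kip/in; f_ty = M·x/J = 1.436 kip/in.
Resultant f_max = √[f_tx² + (f_v + f_ty)²] = √[2.32² + (0.6714 + 1.436)²] = 3.135 kip/in.
Capacity per unit length: φr_n = 0.75 × 0.6 × 70 × (0.707 × 0.1875) = 4.176 kip/in.
3.135 ≤ 4.176 → adequate.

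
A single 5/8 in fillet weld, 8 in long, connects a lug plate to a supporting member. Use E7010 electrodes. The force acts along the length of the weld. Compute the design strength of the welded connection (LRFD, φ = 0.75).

φR_n ≈ 111 kip

E70XX → F_EXX = 70 ksi.
Effective throat t_e = 0.707 × 0.625 = 0.4419 in.
Total length L = 8 in; A_we = 0.4419 × 8 = 3.535 in².
F_nw = 0.6 F_EXX = 0.6 × 70 = 42 ksi.
φR_n = 0.75 × 42 × 3.535 = 111.4 kip.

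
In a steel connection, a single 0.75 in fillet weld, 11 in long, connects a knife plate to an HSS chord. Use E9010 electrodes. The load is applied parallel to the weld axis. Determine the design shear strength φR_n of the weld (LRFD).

E90XX → F_EXX = 90 ksi.
Effective throat t_e = 0.707 × 0.75 = 0.5302 in.
Total length L = 11 in; A_we = 0.5302 × 11 = 5.833 in².
F_nw = 0.6 F_EXX = 0.6 × 90 = 54 ksi.
φR_n = 0.75 × 54 × 5.833 = 236.2 kip.

φR_n ≈ 236 kip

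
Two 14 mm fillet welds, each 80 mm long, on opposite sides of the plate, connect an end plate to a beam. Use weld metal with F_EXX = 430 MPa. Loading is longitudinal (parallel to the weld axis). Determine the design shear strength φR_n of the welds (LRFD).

φR_n ≈ 306 kN

Effective throat t_e = 0.707 × 14 = 9.898 mm.
Total length L = 160 mm; A_we = 9.898 × 160 = 1584 mm².
F_nw = 0.6 F_EXX = 0.6 × 430 = 258 MPa.
φR_n = 0.75 × 258 × 1584 × 10⁻³ = 306.4 kN.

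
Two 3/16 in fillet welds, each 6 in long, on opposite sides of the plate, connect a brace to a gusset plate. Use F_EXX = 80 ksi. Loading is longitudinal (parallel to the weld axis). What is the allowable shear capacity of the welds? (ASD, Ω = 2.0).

R_n/Ω ≈ 38.2 kip

Effective throat t_e = 0.707 × 0.1875 = 0.1326 in.
Total length L = 12 in; A_we = 0.1326 × 12 = 1.591 in².
F_nw = 0.6 F_EXX = 0.6 × 80 = 48 ksi.
R_n = 48 × 1.591 = 76.36 kip; R_n/Ω = 76.36/2.0 = 38.18 kip.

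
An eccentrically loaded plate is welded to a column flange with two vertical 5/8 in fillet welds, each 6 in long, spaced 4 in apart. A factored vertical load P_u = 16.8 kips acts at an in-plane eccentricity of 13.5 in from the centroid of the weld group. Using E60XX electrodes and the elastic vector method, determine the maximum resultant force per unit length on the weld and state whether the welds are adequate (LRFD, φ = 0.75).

f_max ≈ 10.6 kip/in; adequate

E60XX → F_EXX = 60 ksi.
Total weld length L_w = 12 in. Treat welds as unit-width lines.
Polar moment about centroid: J = 2[d³/12 + d(b/2)²] = 2[6³/12 + 6×2²] = 84 in³.
Direct shear f_v = P/L_w = 16.8 / 12 = 1.4 kip/in (vertical).
Torsion M = P·e = 16.8 × 13.5 = 226.8 kip·in.
Critical point at (x, y) = (2, 3) from centroid. f_tx = M·y/J = 8.1 kip/in; f_ty = M·x/J = 5.4 kip/in.
Resultant f_max = √[f_tx² + (f_v + f_ty)²] = √[8.1² + (1.4 + 5.4)²] = 10.58 kip/in.
Capacity per unit length: φr_n = 0.75 × 0.6 × 60 × (0.707 × 0.625) = 11.93 kip/in.
10.58 ≤ 11.93 → adequate.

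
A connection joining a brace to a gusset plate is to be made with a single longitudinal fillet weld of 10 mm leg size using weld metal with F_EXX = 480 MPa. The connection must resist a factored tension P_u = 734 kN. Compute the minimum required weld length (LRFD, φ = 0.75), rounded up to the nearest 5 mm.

L = 485 mm

Throat t_e = 0.707 × 10 = 7.07 mm.
φr_n = 0.75 × 0.6 × 480 × 7.07 × 10⁻³ = 1.527 kN/mm.
L_req = P_u / φr_n = 734 / 1.527 = 480.6 mm total.
Round up → use L = 485 mm.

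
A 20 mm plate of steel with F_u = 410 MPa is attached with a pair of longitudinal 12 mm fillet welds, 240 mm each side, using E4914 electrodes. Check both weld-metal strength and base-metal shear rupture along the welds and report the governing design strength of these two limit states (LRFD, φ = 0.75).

φR_n ≈ 898 kN (weld metal governs)

E49XX → F_EXX = 490 MPa.
t_e = 0.707 × 12 = 8.484 mm; L = 480 mm.
Weld metal: φR_n = 0.75 × 0.6 × 490 × 8.484 × 480 × 10⁻³ = 897.9 kN.
Base metal (shear rupture): φR_n = 0.75 × 0.6 × 410 × 20 × 480 × 10⁻³ = 1771 kN.
Governing: weld metal.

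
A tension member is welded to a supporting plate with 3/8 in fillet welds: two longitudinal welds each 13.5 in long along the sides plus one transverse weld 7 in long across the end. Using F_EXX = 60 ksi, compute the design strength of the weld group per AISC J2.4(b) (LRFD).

t_e = 0.707 × 0.375 = 0.2651 in.
R_nwl = 0.6 × 60 × 0.2651 × 27 = 257.7 kips (longitudinal, 2 welds).
R_nwt = 0.6 × 60 × 0.2651 × 7 = 66.81 kips (transverse, base value).
(i) R_nwl + R_nwt = 324.5 kips; (ii) 0.85 R_nwl + 1.5 R_nwt = 319.3 kips.
R_n = max = 324.5 kips [governs: (i)]; φR_n = 243.4 kips.

φR_n ≈ 243 kips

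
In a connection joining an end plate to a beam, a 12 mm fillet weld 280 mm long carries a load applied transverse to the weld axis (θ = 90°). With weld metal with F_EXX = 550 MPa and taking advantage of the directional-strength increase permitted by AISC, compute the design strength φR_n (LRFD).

φR_n ≈ 882 kN

t_e = 0.707 × 12 = 8.484 mm; A_we = 8.484 × 280 = 2376 mm².
Directional factor: 1.0 + 0.5 sin^1.5(90°) = 1.5.
F_nw = 0.6 × 550 × 1.5 = 495 MPa.
φR_n = 0.75 × 495 × 2376 × 10⁻³ = 881.9 kN.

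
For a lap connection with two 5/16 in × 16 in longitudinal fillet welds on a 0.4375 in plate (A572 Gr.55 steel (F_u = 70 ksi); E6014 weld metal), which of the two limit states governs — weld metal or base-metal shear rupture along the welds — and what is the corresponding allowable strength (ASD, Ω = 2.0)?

R_n/Ω ≈ 127 kips (weld metal governs)

E60XX → F_EXX = 60 ksi.
t_e = 0.707 × 0.3125 = 0.2209 in; L = 32 in.
Weld metal: R_n/Ω = (1/2.0) × 0.6 × 60 × 0.2209 × 32 = 127.3 kips.
Base metal (shear rupture): R_n/Ω = (1/2.0) × 0.6 × 70 × 0.4375 × 32 = 294 kips.
Governing: weld metal.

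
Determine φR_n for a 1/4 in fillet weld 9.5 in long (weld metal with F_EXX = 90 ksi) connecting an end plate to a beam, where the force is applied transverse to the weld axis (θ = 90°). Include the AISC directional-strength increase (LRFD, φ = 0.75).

t_e = 0.707 × 0.25 = 0.1767 in; A_we = 0.1767 × 9.5 = 1.679 in².
Directional factor: 1.0 + 0.5 sin^1.5(90°) = 1.5.
F_nw = 0.6 × 90 × 1.5 = 81 ksi.
φR_n = 0.75 × 81 × 1.679 = 102 kips.

φR_n ≈ 102 kips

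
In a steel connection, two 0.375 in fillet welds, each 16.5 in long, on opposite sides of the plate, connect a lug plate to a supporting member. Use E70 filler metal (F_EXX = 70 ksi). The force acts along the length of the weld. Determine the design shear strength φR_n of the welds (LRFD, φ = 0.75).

φR_n ≈ 276 kips

Effective throat t_e = 0.707 × 0.375 = 0.2651 in.
Total length L = 33 in; A_we = 0.2651 × 33 = 8.749 in².
F_nw = 0.6 F_EXX = 0.6 × 70 = 42 ksi.
φR_n = 0.75 × 42 × 8.749 = 275.6 kips.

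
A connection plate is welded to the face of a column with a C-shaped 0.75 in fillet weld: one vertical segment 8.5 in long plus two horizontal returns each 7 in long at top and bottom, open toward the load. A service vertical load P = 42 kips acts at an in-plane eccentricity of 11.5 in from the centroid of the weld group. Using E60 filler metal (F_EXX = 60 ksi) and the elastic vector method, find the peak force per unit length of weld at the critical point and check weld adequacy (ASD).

Total weld length L_w = 22.5 in. Treat welds as unit-width lines.
Centroid: x̄ = 2×7×3.5 / 22.5 = 2.178 in from the vertical weld.
Polar moment about centroid: J = I_x + I_y = [8.5³/12 + 2×7×4.25²] + [8.5×2.178² + 2(7³/12 + 7×1.322²)] = 426 in³.
Direct shear f_v = P/L_w = 42 / 22.5 = 1.867 kip/in (vertical).
Torsion M = P·e = 42 × 11.5 = 483 kip·in.
Critical point at (x, y) = (4.822, 4.25) from centroid. f_tx = M·y/J = 4.819 kip/in; f_ty = M·x/J = 5.467 kip/in.
Resultant f_max = √[f_tx² + (f_v + f_ty)²] = √[4.819² + (1.867 + 5.467)²] = 8.775 kip/in.
Capacity per unit length: r_n/Ω = (1/2.0) × 0.6 × 60 × (0.707 × 0.75) = 9.544 kip/in.
8.775 ≤ 9.544 → adequate.

f_max ≈ 8.78 kip/in; adequate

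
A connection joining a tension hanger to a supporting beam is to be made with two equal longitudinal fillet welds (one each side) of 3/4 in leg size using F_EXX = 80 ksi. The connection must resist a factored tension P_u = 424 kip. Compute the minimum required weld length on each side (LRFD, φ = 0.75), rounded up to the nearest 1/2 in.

L = 11.5 in on each side

Throat t_e = 0.707 × 0.75 = 0.5302 in.
φr_n = 0.75 × 0.6 × 80 × 0.5302 = 19.09 kip/in.
L_req = P_u / φr_n = 424 / 19.09 = 22.21 in total.
Per side: 22.21 / 2 = 11.11 in.
Round up → use L = 11.5 in on each side.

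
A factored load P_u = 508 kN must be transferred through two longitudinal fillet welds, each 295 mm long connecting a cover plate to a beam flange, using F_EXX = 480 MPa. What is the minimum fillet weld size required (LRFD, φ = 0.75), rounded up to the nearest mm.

Total weld length L = 590 mm.
Required throat t_e = P_u / (φ × 0.6 F_EXX × L) = 508 / (0.75 × 0.6 × 480 × 590 × 10⁻³) = 3.986 mm.
Required leg w = t_e / 0.707 = 5.638 mm → use 6 mm.

w = 6 mm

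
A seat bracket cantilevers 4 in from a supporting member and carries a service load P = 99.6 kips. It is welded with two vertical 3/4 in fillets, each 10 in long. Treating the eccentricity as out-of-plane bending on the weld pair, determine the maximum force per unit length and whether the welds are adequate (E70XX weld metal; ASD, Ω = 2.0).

E70XX → F_EXX = 70 ksi.
L_w = 2 × 10 = 20 in; section modulus (unit throat) S = 2 × L²/6 = 33.33 in².
Direct shear f_v = P/L_w = 99.6/20 = 4.98 kip/in.
Moment M = P × e = 99.6 × 4 = 398.4 kip·in; bending f_b = M/S = 11.95 kip/in.
f_max = √(f_v² + f_b²) = √(4.98² + 11.95²) = 12.95 kip/in.
r_n/Ω = (1/2.0) × 0.6 × 70 × (0.707 × 0.75) = 11.14 kip/in → NOT adequate.

f_max ≈ 12.9 kip/in; NOT adequate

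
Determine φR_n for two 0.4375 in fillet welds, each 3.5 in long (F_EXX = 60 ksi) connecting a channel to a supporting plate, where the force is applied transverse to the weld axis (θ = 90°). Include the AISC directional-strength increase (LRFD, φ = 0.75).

φR_n ≈ 87.7 kips

t_e = 0.707 × 0.4375 = 0.3093 in; A_we = 0.3093 × 7 = 2.165 in².
Directional factor: 1.0 + 0.5 sin^1.5(90°) = 1.5.
F_nw = 0.6 × 60 × 1.5 = 54 ksi.
φR_n = 0.75 × 54 × 2.165 = 87.69 kips.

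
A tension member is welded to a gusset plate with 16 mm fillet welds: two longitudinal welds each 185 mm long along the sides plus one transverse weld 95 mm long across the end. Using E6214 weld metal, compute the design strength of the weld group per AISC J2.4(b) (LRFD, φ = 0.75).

φR_n ≈ 1470 kN

E62XX → F_EXX = 620 MPa.
t_e = 0.707 × 16 = 11.31 mm.
R_nwl = 0.6 × 620 × 11.31 × 370 × 10⁻³ = 1557 kN (longitudinal, 2 welds).
R_nwt = 0.6 × 620 × 11.31 × 95 × 10⁻³ = 399.8 kN (transverse, base value).
(i) R_nwl + R_nwt = 1957 kN; (ii) 0.85 R_nwl + 1.5 R_nwt = 1923 kN.
R_n = max = 1957 kN [governs: (i)]; φR_n = 1468 kN.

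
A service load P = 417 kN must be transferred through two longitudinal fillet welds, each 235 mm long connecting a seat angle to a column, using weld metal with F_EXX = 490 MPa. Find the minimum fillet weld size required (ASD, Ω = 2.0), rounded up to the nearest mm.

w = 9 mm

Total weld length L = 470 mm.
Required throat t_e = P × Ω / (0.6 F_EXX × L) = 417 × 2.0 / (0.6 × 490 × 470 × 10⁻³) = 6.036 mm.
Required leg w = t_e / 0.707 = 8.537 mm → use 9 mm.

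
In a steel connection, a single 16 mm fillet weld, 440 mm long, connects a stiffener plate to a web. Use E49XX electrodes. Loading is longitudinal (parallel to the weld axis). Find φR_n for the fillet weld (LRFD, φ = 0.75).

φR_n ≈ 1100 kN

E49XX → F_EXX = 490 MPa.
Effective throat t_e = 0.707 × 16 = 11.31 mm.
Total length L = 440 mm; A_we = 11.31 × 440 = 4977 mm².
F_nw = 0.6 F_EXX = 0.6 × 490 = 294 MPa.
φR_n = 0.75 × 294 × 4977 × 10⁻³ = 1097 kN.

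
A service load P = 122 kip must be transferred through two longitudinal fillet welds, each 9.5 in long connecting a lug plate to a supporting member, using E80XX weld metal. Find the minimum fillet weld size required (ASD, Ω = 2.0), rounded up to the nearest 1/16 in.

w = 7/16 in

E80XX → F_EXX = 80 ksi.
Total weld length L = 19 in.
Required throat t_e = P × Ω / (0.6 F_EXX × L) = 122 × 2.0 / (0.6 × 80 × 19) = 0.2675 in.
Required leg w = t_e / 0.707 = 0.3784 in → use 7/16 in.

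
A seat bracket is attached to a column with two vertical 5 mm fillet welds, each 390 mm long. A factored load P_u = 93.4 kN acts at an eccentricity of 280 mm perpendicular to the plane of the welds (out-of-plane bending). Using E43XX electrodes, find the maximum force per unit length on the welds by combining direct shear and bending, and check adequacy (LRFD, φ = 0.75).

E43XX → F_EXX = 430 MPa.
L_w = 2 × 390 = 780 mm; section modulus (unit throat) S = 2 × L²/6 = 50700 mm².
Direct shear f_v = P/L_w = 93.4×10³/780 = 119.7 N/mm.
Moment M = P × e = 93.4×10³ × 280 = 26152000 N·mm; bending f_b = M/S = 515.8 N/mm.
f_max = √(f_v² + f_b²) = √(119.7² + 515.8²) = 529.5 N/mm.
φr_n = 0.75 × 0.6 × 430 × (0.707 × 5) = 684 N/mm → adequate.

f_max ≈ 530 N/mm; adequate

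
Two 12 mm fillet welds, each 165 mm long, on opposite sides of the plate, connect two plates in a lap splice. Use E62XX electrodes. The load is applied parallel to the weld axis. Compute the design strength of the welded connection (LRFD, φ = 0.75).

φR_n ≈ 781 kN

E62XX → F_EXX = 620 MPa.
Effective throat t_e = 0.707 × 12 = 8.484 mm.
Total length L = 330 mm; A_we = 8.484 × 330 = 2800 mm².
F_nw = 0.6 F_EXX = 0.6 × 620 = 372 MPa.
φR_n = 0.75 × 372 × 2800 × 10⁻³ = 781.1 kN.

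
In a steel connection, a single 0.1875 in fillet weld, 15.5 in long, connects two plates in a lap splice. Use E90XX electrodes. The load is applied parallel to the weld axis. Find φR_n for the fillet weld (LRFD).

E90XX → F_EXX = 90 ksi.
Effective throat t_e = 0.707 × 0.1875 = 0.1326 in.
Total length L = 15.5 in; A_we = 0.1326 × 15.5 = 2.055 in².
F_nw = 0.6 F_EXX = 0.6 × 90 = 54 ksi.
φR_n = 0.75 × 54 × 2.055 = 83.22 kip.

φR_n ≈ 83.2 kip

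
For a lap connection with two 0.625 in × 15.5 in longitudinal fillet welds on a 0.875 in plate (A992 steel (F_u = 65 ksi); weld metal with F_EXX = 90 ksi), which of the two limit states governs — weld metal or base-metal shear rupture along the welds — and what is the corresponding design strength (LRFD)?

t_e = 0.707 × 0.625 = 0.4419 in; L = 31 in.
Weld metal: φR_n = 0.75 × 0.6 × 90 × 0.4419 × 31 = 554.8 kips.
Base metal (shear rupture): φR_n = 0.75 × 0.6 × 65 × 0.875 × 31 = 793.4 kips.
Governing: weld metal.

φR_n ≈ 555 kips (weld metal governs)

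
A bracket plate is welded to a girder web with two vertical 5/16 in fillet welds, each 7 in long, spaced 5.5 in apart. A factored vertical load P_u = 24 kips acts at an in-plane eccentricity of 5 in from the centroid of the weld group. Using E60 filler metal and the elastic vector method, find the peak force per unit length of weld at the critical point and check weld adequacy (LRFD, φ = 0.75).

E60XX → F_EXX = 60 ksi.
Total weld length L_w = 14 in. Treat welds as unit-width lines.
Polar moment about centroid: J = 2[d³/12 + d(b/2)²] = 2[7³/12 + 7×2.75²] = 163 in³.
Direct shear f_v = P/L_w = 24 / 14 = 1.714 kip/in (vertical).
Torsion M = P·e = 24 × 5 = 120 kip·in.
Critical point at (x, y) = (2.75, 3.5) from centroid. f_tx = M·y/J = 2.576 kip/in; f_ty = M·x/J = 2.024 kip/in.
Resultant f_max = √[f_tx² + (f_v + f_ty)²] = √[2.576² + (1.714 + 2.024)²] = 4.54 kip/in.
Capacity per unit length: φr_n = 0.75 × 0.6 × 60 × (0.707 × 0.3125) = 5.965 kip/in.
4.54 ≤ 5.965 → adequate.

f_max ≈ 4.54 kip/in; adequate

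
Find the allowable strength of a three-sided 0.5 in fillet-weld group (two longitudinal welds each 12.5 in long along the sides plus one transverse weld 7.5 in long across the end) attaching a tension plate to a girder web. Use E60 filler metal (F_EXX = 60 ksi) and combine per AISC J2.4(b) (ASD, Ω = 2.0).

t_e = 0.707 × 0.5 = 0.3535 in.
R_nwl = 0.6 × 60 × 0.3535 × 25 = 318.1 kips (longitudinal, 2 welds).
R_nwt = 0.6 × 60 × 0.3535 × 7.5 = 95.44 kips (transverse, base value).
(i) R_nwl + R_nwt = 413.6 kips; (ii) 0.85 R_nwl + 1.5 R_nwt = 413.6 kips.
R_n = max = 413.6 kips [governs: (i)]; R_n/Ω = 206.8 kips.

R_n/Ω ≈ 207 kips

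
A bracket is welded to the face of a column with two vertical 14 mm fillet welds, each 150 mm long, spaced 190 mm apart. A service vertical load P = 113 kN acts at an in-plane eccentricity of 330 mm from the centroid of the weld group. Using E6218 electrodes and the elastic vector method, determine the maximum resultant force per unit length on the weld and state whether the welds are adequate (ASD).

f_max ≈ 1690 N/mm; adequate

E62XX → F_EXX = 620 MPa.
Total weld length L_w = 300 mm. Treat welds as unit-width lines.
Polar moment about centroid: J = 2[d³/12 + d(b/2)²] = 2[150³/12 + 150×95²] = 3270000 mm³.
Direct shear f_v = P/L_w = 113×10³ / 300 = 376.7 N/mm (vertical).
Torsion M = P·e = 113×10³ × 330 = 37290000 N·mm.
Critical point at (x, y) = (95, 75) from centroid. f_tx = M·y/J = 855.3 N/mm; f_ty = M·x/J = 1083 N/mm.
Resultant f_max = √[f_tx² + (f_v + f_ty)²] = √[855.3² + (376.7 + 1083)²] = 1692 N/mm.
Capacity per unit length: r_n/Ω = (1/2.0) × 0.6 × 620 × (0.707 × 14) = 1841 N/mm.
1692 ≤ 1841 → adequate.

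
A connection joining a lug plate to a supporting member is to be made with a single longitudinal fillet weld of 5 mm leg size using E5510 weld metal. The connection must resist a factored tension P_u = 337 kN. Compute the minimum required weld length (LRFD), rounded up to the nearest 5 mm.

L = 390 mm

E55XX → F_EXX = 550 MPa.
Throat t_e = 0.707 × 5 = 3.535 mm.
φr_n = 0.75 × 0.6 × 550 × 3.535 × 10⁻³ = 0.8749 kN/mm.
L_req = P_u / φr_n = 337 / 0.8749 = 385.2 mm total.
Round up → use L = 390 mm.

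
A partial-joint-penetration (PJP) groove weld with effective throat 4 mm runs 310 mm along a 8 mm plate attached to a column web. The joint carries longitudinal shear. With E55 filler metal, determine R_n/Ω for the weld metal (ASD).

R_n/Ω ≈ 205 kN

E55XX → F_EXX = 550 MPa.
Effective throat (given) t_e = 4 mm.
A_we = 4 × 310 = 1240 mm².
F_nw = 0.6 F_EXX = 330 MPa.
R_n/Ω = (330 × 1240) / 2.0 × 10⁻³ = 204.6 kN.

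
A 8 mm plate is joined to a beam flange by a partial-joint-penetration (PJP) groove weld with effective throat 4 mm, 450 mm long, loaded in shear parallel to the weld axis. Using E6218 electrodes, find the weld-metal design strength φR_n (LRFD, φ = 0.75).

E62XX → F_EXX = 620 MPa.
Effective throat (given) t_e = 4 mm.
A_we = 4 × 450 = 1800 mm².
F_nw = 0.6 F_EXX = 372 MPa.
φR_n = 0.75 × 372 × 1800 × 10⁻³ = 502.2 kN.

φR_n ≈ 502 kN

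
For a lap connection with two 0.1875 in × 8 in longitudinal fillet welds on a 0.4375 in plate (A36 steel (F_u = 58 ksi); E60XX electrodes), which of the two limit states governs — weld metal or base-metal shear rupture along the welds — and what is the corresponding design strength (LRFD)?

φR_n ≈ 57.3 kips (weld metal governs)

E60XX → F_EXX = 60 ksi.
t_e = 0.707 × 0.1875 = 0.1326 in; L = 16 in.
Weld metal: φR_n = 0.75 × 0.6 × 60 × 0.1326 × 16 = 57.27 kips.
Base metal (shear rupture): φR_n = 0.75 × 0.6 × 58 × 0.4375 × 16 = 182.7 kips.
Governing: weld metal.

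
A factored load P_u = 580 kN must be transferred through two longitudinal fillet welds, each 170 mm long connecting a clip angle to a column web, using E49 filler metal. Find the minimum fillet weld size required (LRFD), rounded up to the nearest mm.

E49XX → F_EXX = 490 MPa.
Total weld length L = 340 mm.
Required throat t_e = P_u / (φ × 0.6 F_EXX × L) = 580 / (0.75 × 0.6 × 490 × 340 × 10⁻³) = 7.736 mm.
Required leg w = t_e / 0.707 = 10.94 mm → use 11 mm.

w = 11 mm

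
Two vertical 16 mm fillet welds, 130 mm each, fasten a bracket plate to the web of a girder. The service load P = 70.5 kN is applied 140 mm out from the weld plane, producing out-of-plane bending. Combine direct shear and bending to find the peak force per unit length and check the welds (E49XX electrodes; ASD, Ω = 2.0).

E49XX → F_EXX = 490 MPa.
L_w = 2 × 130 = 260 mm; section modulus (unit throat) S = 2 × L²/6 = 5633 mm².
Direct shear f_v = P/L_w = 70.5×10³/260 = 271.2 N/mm.
Moment M = P × e = 70.5×10³ × 140 = 9870000 N·mm; bending f_b = M/S = 1752 N/mm.
f_max = √(f_v² + f_b²) = √(271.2² + 1752²) = 1773 N/mm.
r_n/Ω = (1/2.0) × 0.6 × 490 × (0.707 × 16) = 1663 N/mm → NOT adequate.

f_max ≈ 1770 N/mm; NOT adequate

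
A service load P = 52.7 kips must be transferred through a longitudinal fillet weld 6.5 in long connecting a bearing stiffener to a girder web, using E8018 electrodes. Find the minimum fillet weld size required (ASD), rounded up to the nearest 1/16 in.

E80XX → F_EXX = 80 ksi.
Total weld length L = 6.5 in.
Required throat t_e = P × Ω / (0.6 F_EXX × L) = 52.7 × 2.0 / (0.6 × 80 × 6.5) = 0.3378 in.
Required leg w = t_e / 0.707 = 0.4778 in → use 1/2 in.

w = 1/2 in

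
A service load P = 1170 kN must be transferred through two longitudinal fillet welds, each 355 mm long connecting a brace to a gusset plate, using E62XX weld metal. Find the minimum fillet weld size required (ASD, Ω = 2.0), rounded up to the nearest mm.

E62XX → F_EXX = 620 MPa.
Total weld length L = 710 mm.
Required throat t_e = P × Ω / (0.6 F_EXX × L) = 1170 × 2.0 / (0.6 × 620 × 710 × 10⁻³) = 8.86 mm.
Required leg w = t_e / 0.707 = 12.53 mm → use 13 mm.

w = 13 mm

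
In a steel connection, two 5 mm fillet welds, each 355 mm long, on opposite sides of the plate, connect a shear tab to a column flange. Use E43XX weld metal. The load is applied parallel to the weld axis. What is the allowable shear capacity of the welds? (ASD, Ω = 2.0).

R_n/Ω ≈ 324 kN

E43XX → F_EXX = 430 MPa.
Effective throat t_e = 0.707 × 5 = 3.535 mm.
Total length L = 710 mm; A_we = 3.535 × 710 = 2510 mm².
F_nw = 0.6 F_EXX = 0.6 × 430 = 258 MPa.
R_n = 258 × 2510 × 10⁻³ = 647.5 kN; R_n/Ω = 647.5/2.0 = 323.8 kN.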